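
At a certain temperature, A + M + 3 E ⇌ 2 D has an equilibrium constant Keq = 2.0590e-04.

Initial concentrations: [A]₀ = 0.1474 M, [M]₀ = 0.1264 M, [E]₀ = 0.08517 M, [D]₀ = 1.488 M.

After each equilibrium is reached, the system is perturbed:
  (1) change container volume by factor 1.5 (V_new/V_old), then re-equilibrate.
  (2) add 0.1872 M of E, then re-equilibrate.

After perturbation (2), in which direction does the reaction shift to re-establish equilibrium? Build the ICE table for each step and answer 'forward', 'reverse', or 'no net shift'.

Direction: forward

Q₀ = 1.9235e+05 vs Keq = 2.0590e-04 ⇒ Q>K, reverse
Step 1:
                  A         M         E         D
  I          0.1474    0.1264   0.08517     1.488
  C          0.7231    0.7231     2.169    -1.446
  E          0.8705    0.8495     2.255   0.04177
  solve Keq expr → x = -0.7231; check Q = 2.0590e-04
Then change container volume by factor 1.5 (V_new/V_old).
Step 2:
                  A         M         E         D
  I          0.5803    0.5663     1.503   0.02785
  C        0.006123  0.006123   0.01837  -0.01225
  E          0.5865    0.5725     1.521    0.0156
  solve Keq expr → x = -0.006123; check Q = 2.0590e-04
Then add 0.1872 M of E.
Step 3:
                  A         M         E         D
  I          0.5865    0.5725     1.709    0.0156
  C       -0.001426 -0.001426 -0.004277  0.002851
  E           0.585     0.571     1.704   0.01845
  solve Keq expr → x = 0.001426; check Q = 2.0590e-04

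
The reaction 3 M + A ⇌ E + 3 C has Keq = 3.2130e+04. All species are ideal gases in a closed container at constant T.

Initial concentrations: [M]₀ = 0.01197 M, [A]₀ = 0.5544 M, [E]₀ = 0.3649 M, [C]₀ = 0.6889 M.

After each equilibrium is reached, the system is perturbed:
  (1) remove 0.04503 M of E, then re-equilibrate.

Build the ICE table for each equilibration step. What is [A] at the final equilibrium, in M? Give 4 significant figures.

[A]_eq = 0.5564 M

Q₀ = 1.2547e+05 vs Keq = 3.2130e+04 ⇒ Q>K, reverse
Step 1:
                  M         A         E         C
  init      0.01197    0.5544    0.3649    0.6889
  Δ        0.006636  0.002212 -0.002212 -0.006636
  eq        0.01861    0.5566    0.3627    0.6823
  solve Keq expr → x = -0.002212; check Q = 3.2130e+04
Then remove 0.04503 M of E.
Step 2:
                  M         A         E         C
  init      0.01861    0.5566    0.3177    0.6823
  Δ       -7.7640e-04 -2.5880e-04 2.5880e-04 7.7640e-04
  eq        0.01783    0.5564    0.3179     0.683
  solve Keq expr → x = 2.5880e-04; check Q = 3.2130e+04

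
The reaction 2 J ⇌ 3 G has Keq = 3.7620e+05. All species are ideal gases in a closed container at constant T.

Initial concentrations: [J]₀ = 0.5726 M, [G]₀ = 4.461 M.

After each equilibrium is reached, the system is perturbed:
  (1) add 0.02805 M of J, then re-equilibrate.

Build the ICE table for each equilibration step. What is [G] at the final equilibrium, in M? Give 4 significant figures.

Q₀ = 270.8 vs Keq = 3.7620e+05 ⇒ Q<K, forward
Step 1:
                  J         G
  I          0.5726     4.461
  C         -0.5528    0.8291
  E         0.01984      5.29
  solve Keq expr → x = 0.2764; check Q = 3.7620e+05
Then add 0.02805 M of J.
Step 2:
                  J         G
  I         0.04789      5.29
  C        -0.02781   0.04172
  E         0.02007     5.332
  solve Keq expr → x = 0.01391; check Q = 3.7620e+05

[G]_eq = 5.332 M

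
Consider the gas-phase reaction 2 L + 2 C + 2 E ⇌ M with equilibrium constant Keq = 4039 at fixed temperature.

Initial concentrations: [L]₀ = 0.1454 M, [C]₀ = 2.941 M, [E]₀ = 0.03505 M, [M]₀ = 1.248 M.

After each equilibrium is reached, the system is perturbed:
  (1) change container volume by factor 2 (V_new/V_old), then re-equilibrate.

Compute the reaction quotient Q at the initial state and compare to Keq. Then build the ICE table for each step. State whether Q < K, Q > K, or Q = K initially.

Q₀ = 5555 vs Keq = 4039 ⇒ Q>K, reverse
Step 1:
                   L          C          E          M
  I           0.1454      2.941    0.03505      1.248
  C         0.004675   0.004675   0.004675  -0.002338
  E           0.1501      2.946    0.03973      1.246
  solve Keq expr → x = -0.002338; check Q = 4039
Then change container volume by factor 2 (V_new/V_old).
Step 2:
                   L          C          E          M
  I          0.07504      1.473    0.01986     0.6228
  C          0.04626    0.04626    0.04626   -0.02313
  E           0.1213      1.519    0.06613     0.5997
  solve Keq expr → x = -0.02313; check Q = 4039

Q₀ = 5555; Q > K (proceeds reverse)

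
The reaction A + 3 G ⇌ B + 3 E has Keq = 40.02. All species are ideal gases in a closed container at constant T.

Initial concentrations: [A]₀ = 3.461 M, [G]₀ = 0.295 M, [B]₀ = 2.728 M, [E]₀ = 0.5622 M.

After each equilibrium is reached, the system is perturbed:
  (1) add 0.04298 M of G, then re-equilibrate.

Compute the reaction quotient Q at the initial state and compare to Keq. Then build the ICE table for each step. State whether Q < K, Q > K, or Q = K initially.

Q₀ = 5.456; Q < K (proceeds forward)

Q₀ = 5.456 vs Keq = 40.02 ⇒ Q<K, forward
Step 1:
                    A           G           B           E
  init          3.461       0.295       2.728      0.5622
  Δ          -0.03719     -0.1116     0.03719      0.1116
  eq            3.424      0.1834       2.765      0.6738
  solve Keq expr → x = 0.03719; check Q = 40.02
Then add 0.04298 M of G.
Step 2:
                    A           G           B           E
  init          3.424      0.2264       2.765      0.6738
  Δ          -0.01114    -0.03341     0.01114     0.03341
  eq            3.413       0.193       2.776      0.7072
  solve Keq expr → x = 0.01114; check Q = 40.02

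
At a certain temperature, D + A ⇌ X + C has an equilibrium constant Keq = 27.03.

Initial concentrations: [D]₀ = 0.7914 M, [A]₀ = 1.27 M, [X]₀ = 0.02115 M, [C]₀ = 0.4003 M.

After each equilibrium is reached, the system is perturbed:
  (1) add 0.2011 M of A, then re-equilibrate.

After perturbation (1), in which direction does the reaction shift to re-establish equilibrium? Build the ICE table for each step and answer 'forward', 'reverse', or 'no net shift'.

Direction: forward

Q₀ = 0.008424 vs Keq = 27.03 ⇒ Q<K, forward
Step 1:
                   D          A          X          C
  I           0.7914       1.27    0.02115     0.4003
  C          -0.7326    -0.7326     0.7326     0.7326
  E          0.05879     0.5374     0.7538      1.133
  solve Keq expr → x = 0.7326; check Q = 27.03
Then add 0.2011 M of A.
Step 2:
                   D          A          X          C
  I          0.05879     0.7385     0.7538      1.133
  C         -0.01385   -0.01385    0.01385    0.01385
  E          0.04494     0.7246     0.7676      1.147
  solve Keq expr → x = 0.01385; check Q = 27.03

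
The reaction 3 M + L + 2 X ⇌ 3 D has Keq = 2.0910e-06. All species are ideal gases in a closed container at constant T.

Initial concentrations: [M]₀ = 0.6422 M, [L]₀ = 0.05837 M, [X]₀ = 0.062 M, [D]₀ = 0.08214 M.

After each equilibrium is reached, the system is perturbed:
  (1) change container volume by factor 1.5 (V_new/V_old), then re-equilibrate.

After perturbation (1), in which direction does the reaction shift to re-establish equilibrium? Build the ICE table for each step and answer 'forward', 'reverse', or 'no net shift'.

Direction: reverse

Q₀ = 9.326 vs Keq = 2.0910e-06 ⇒ Q>K, reverse
Step 1:
                  M         L         X         D
  init       0.6422   0.05837     0.062   0.08214
  Δ         0.08117   0.02706   0.05411  -0.08117
  eq         0.7234   0.08543    0.1161 9.6961e-04
  solve Keq expr → x = -0.02706; check Q = 2.0910e-06
Then change container volume by factor 1.5 (V_new/V_old).
Step 2:
                  M         L         X         D
  init       0.4822   0.05695   0.07741 6.4641e-04
  Δ       2.1457e-04 7.1522e-05 1.4304e-04 -2.1457e-04
  eq         0.4825   0.05702   0.07755 4.3184e-04
  solve Keq expr → x = -7.1522e-05; check Q = 2.0910e-06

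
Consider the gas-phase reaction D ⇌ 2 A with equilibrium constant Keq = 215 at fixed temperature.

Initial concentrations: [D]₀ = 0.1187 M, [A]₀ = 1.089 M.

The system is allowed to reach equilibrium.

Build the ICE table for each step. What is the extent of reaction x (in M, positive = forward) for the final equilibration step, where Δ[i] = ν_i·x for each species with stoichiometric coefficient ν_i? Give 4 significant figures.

x = 0.1107 M

Q₀ = 9.991 vs Keq = 215 ⇒ Q<K, forward
Step 1:
                  D         A
  I          0.1187     1.089
  C         -0.1107    0.2214
  E        0.007987      1.31
  solve Keq expr → x = 0.1107; check Q = 215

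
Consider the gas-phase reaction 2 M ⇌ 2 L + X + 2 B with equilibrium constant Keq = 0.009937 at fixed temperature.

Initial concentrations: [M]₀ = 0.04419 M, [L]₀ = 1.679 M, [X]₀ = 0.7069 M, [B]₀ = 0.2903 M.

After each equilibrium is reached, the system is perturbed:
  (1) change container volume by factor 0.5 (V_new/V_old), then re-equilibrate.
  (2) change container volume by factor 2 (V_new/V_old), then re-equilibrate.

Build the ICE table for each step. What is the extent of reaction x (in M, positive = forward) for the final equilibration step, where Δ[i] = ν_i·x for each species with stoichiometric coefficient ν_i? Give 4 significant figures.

x = 0.008776 M

Q₀ = 86 vs Keq = 0.009937 ⇒ Q>K, reverse
Step 1:
                    M           L           X           B
  init        0.04419       1.679      0.7069      0.2903
  Δ            0.2619     -0.2619      -0.131     -0.2619
  eq           0.3061       1.417      0.5759     0.02837
  solve Keq expr → x = -0.131; check Q = 0.009937
Then change container volume by factor 0.5 (V_new/V_old).
Step 2:
                    M           L           X           B
  init         0.6122       2.834       1.152     0.05675
  Δ            0.0351     -0.0351    -0.01755     -0.0351
  eq           0.6473       2.799       1.134     0.02165
  solve Keq expr → x = -0.01755; check Q = 0.009937
Then change container volume by factor 2 (V_new/V_old).
Step 3:
                    M           L           X           B
  init         0.3237         1.4      0.5672     0.01082
  Δ          -0.01755     0.01755    0.008776     0.01755
  eq           0.3061       1.417      0.5759     0.02837
  solve Keq expr → x = 0.008776; check Q = 0.009937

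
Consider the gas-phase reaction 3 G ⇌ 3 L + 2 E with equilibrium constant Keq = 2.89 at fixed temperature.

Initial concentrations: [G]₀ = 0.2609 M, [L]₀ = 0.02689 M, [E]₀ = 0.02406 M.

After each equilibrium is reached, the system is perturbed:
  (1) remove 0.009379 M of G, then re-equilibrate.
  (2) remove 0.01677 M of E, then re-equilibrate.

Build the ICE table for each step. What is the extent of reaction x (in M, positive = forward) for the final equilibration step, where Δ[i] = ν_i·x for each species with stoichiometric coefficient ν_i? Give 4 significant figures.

x = 8.5076e-04 M

Q₀ = 6.3378e-07 vs Keq = 2.89 ⇒ Q<K, forward
Step 1:
                   G          L          E
  init        0.2609    0.02689    0.02406
  Δ          -0.2108     0.2108     0.1405
  eq         0.05011     0.2377     0.1646
  solve Keq expr → x = 0.07026; check Q = 2.89
Then remove 0.009379 M of G.
Step 2:
                   G          L          E
  init       0.04073     0.2377     0.1646
  Δ         0.006985  -0.006985  -0.004656
  eq         0.04772     0.2307     0.1599
  solve Keq expr → x = -0.002328; check Q = 2.89
Then remove 0.01677 M of E.
Step 3:
                   G          L          E
  init       0.04772     0.2307     0.1432
  Δ        -0.002552   0.002552   0.001702
  eq         0.04517     0.2332     0.1449
  solve Keq expr → x = 8.5076e-04; check Q = 2.89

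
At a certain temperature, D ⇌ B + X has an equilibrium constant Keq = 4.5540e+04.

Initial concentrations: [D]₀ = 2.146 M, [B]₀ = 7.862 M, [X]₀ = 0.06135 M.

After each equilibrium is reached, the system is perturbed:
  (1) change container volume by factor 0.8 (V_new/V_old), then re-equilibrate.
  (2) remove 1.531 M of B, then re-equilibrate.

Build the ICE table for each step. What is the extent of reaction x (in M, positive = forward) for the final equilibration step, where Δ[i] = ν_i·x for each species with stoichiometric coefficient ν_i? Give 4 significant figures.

Q₀ = 0.2248 vs Keq = 4.5540e+04 ⇒ Q<K, forward
Step 1:
                  D         B         X
  I           2.146     7.862   0.06135
  C          -2.146     2.146     2.146
  E       4.8496e-04     10.01     2.207
  solve Keq expr → x = 2.146; check Q = 4.5540e+04
Then change container volume by factor 0.8 (V_new/V_old).
Step 2:
                  D         B         X
  I       6.0620e-04     12.51     2.759
  C       1.5150e-04 -1.5150e-04 -1.5150e-04
  E       7.5770e-04     12.51     2.758
  solve Keq expr → x = -1.5150e-04; check Q = 4.5540e+04
Then remove 1.531 M of B.
Step 3:
                  D         B         X
  I       7.5770e-04     10.98     2.758
  C       -9.2707e-05 9.2707e-05 9.2707e-05
  E       6.6500e-04     10.98     2.759
  solve Keq expr → x = 9.2707e-05; check Q = 4.5540e+04

x = 9.2707e-05 M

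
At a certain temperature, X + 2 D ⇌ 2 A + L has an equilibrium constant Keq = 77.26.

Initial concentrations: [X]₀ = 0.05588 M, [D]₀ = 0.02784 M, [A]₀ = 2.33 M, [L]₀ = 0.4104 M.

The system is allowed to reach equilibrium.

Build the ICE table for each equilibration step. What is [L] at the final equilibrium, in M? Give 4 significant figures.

Q₀ = 5.1443e+04 vs Keq = 77.26 ⇒ Q>K, reverse
Step 1:
                  X         D         A         L
  init      0.05588   0.02784      2.33    0.4104
  Δ          0.1304    0.2608   -0.2608   -0.1304
  eq         0.1863    0.2886     2.069      0.28
  solve Keq expr → x = -0.1304; check Q = 77.26

[L]_eq = 0.28 M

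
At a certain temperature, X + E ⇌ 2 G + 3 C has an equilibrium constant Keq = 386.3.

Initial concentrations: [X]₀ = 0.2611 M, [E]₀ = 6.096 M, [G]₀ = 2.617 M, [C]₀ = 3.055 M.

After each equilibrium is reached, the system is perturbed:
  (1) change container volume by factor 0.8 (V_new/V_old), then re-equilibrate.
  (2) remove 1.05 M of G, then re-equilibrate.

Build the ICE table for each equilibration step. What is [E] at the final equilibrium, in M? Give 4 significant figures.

[E]_eq = 7.467 M

Q₀ = 122.7 vs Keq = 386.3 ⇒ Q<K, forward
Step 1:
                   X          E          G          C
  Initial     0.2611      6.096      2.617      3.055
  Change     -0.1202    -0.1202     0.2404     0.3605
  Equil       0.1409      5.976      2.857      3.416
  solve Keq expr → x = 0.1202; check Q = 386.3
Then change container volume by factor 0.8 (V_new/V_old).
Step 2:
                   X          E          G          C
  Initial     0.1762       7.47      3.572      4.269
  Change     0.08258    0.08258    -0.1652    -0.2477
  Equil       0.2587      7.552      3.407      4.022
  solve Keq expr → x = -0.08258; check Q = 386.3
Then remove 1.05 M of G.
Step 3:
                   X          E          G          C
  Initial     0.2587      7.552      2.357      4.022
  Change    -0.08538   -0.08538     0.1708     0.2561
  Equil       0.1733      7.467      2.527      4.278
  solve Keq expr → x = 0.08538; check Q = 386.3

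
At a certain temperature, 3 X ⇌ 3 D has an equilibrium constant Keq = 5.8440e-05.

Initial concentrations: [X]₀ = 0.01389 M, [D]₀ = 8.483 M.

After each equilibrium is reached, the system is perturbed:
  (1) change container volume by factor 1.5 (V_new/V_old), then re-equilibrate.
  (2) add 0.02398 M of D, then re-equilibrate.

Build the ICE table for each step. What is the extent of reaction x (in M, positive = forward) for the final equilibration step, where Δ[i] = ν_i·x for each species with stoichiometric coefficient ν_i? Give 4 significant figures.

Q₀ = 2.2779e+08 vs Keq = 5.8440e-05 ⇒ Q>K, reverse
Step 1:
                  X         D
  init      0.01389     8.483
  Δ           8.166    -8.166
  eq          8.179    0.3174
  solve Keq expr → x = -2.722; check Q = 5.8440e-05
Then change container volume by factor 1.5 (V_new/V_old).
Step 2:
                  X         D
  init        5.453    0.2116
  Δ               0         0
  eq          5.453    0.2116
  solve Keq expr → x = 0; check Q = 5.8440e-05
Then add 0.02398 M of D.
Step 3:
                  X         D
  init        5.453    0.2356
  Δ         0.02308  -0.02308
  eq          5.476    0.2125
  solve Keq expr → x = -0.007695; check Q = 5.8440e-05

x = -0.007695 M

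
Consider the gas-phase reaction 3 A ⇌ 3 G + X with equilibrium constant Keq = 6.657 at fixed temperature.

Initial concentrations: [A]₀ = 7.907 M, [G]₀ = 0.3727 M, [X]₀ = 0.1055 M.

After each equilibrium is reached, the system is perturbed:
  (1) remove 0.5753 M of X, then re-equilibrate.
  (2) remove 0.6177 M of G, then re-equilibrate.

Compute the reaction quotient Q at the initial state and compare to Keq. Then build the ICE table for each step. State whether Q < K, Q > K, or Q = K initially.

Q₀ = 1.1048e-05; Q < K (proceeds forward)

Q₀ = 1.1048e-05 vs Keq = 6.657 ⇒ Q<K, forward
Step 1:
                    A           G           X
  I             7.907      0.3727      0.1055
  C            -4.703       4.703       1.568
  E             3.204       5.076       1.673
  solve Keq expr → x = 1.568; check Q = 6.657
Then remove 0.5753 M of X.
Step 2:
                    A           G           X
  I             3.204       5.076       1.098
  C           -0.2286      0.2286     0.07619
  E             2.975       5.305       1.174
  solve Keq expr → x = 0.07619; check Q = 6.657
Then remove 0.6177 M of G.
Step 3:
                    A           G           X
  I             2.975       4.687       1.174
  C           -0.1908      0.1908     0.06362
  E             2.784       4.878       1.238
  solve Keq expr → x = 0.06362; check Q = 6.657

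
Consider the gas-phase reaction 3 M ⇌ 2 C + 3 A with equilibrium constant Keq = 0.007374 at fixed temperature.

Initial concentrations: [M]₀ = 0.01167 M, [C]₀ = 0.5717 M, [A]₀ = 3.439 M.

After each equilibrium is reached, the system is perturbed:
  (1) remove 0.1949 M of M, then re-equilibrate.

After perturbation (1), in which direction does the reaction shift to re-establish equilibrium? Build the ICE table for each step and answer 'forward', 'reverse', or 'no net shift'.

Direction: reverse

Q₀ = 8.3641e+06 vs Keq = 0.007374 ⇒ Q>K, reverse
Step 1:
                  M         C         A
  init      0.01167    0.5717     3.439
  Δ          0.8337   -0.5558   -0.8337
  eq         0.8454   0.01587     2.605
  solve Keq expr → x = -0.2779; check Q = 0.007374
Then remove 0.1949 M of M.
Step 2:
                  M         C         A
  init       0.6505   0.01587     2.605
  Δ        0.007395  -0.00493 -0.007395
  eq         0.6579   0.01094     2.598
  solve Keq expr → x = -0.002465; check Q = 0.007374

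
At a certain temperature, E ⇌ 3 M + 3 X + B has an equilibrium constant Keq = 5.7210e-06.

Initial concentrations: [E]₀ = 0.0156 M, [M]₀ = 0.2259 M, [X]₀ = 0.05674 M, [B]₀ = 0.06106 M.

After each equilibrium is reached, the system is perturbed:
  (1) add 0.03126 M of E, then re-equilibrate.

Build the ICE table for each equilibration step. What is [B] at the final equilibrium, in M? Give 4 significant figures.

Q₀ = 8.2423e-06 vs Keq = 5.7210e-06 ⇒ Q>K, reverse
Step 1:
                   E          M          X          B
  Initial     0.0156     0.2259    0.05674    0.06106
  Change    0.001292  -0.003876  -0.003876  -0.001292
  Equil      0.01689      0.222    0.05286    0.05977
  solve Keq expr → x = -0.001292; check Q = 5.7210e-06
Then add 0.03126 M of E.
Step 2:
                   E          M          X          B
  Initial    0.04815      0.222    0.05286    0.05977
  Change   -0.004582    0.01375    0.01375   0.004582
  Equil      0.04357     0.2358    0.06661    0.06435
  solve Keq expr → x = 0.004582; check Q = 5.7210e-06

[B]_eq = 0.06435 M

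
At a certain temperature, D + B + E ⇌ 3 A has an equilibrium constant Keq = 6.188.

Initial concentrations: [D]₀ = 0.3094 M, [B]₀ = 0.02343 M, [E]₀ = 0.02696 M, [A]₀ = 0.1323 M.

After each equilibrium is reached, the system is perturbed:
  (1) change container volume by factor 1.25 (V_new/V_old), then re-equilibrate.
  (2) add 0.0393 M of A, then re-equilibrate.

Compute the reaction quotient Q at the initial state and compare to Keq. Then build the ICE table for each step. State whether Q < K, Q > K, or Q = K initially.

Q₀ = 11.85; Q > K (proceeds reverse)

Q₀ = 11.85 vs Keq = 6.188 ⇒ Q>K, reverse
Step 1:
                    D           B           E           A
  I            0.3094     0.02343     0.02696      0.1323
  C          0.004379    0.004379    0.004379    -0.01314
  E            0.3138     0.02781     0.03134      0.1192
  solve Keq expr → x = -0.004379; check Q = 6.188
Then change container volume by factor 1.25 (V_new/V_old).
Step 2:
                    D           B           E           A
  I             0.251     0.02225     0.02507     0.09533
  C                 0           0           0           0
  E             0.251     0.02225     0.02507     0.09533
  solve Keq expr → x = 0; check Q = 6.188
Then add 0.0393 M of A.
Step 3:
                    D           B           E           A
  I             0.251     0.02225     0.02507      0.1346
  C          0.006862    0.006862    0.006862    -0.02059
  E            0.2579     0.02911     0.03193       0.114
  solve Keq expr → x = -0.006862; check Q = 6.188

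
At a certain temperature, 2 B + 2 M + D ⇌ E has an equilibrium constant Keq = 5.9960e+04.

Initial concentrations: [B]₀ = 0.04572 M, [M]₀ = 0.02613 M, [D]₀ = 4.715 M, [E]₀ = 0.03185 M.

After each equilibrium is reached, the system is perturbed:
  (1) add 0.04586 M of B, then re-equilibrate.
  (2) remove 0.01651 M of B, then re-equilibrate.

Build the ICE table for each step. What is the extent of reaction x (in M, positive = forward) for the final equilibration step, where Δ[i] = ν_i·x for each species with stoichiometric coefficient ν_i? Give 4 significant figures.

x = -7.0808e-04 M

Q₀ = 4733 vs Keq = 5.9960e+04 ⇒ Q<K, forward
Step 1:
                   B          M          D          E
  I          0.04572    0.02613      4.715    0.03185
  C          -0.0143    -0.0143   -0.00715    0.00715
  E          0.03142    0.01183      4.708      0.039
  solve Keq expr → x = 0.00715; check Q = 5.9960e+04
Then add 0.04586 M of B.
Step 2:
                   B          M          D          E
  I          0.07728    0.01183      4.708      0.039
  C        -0.006376  -0.006376  -0.003188   0.003188
  E           0.0709   0.005454      4.705    0.04219
  solve Keq expr → x = 0.003188; check Q = 5.9960e+04
Then remove 0.01651 M of B.
Step 3:
                   B          M          D          E
  I          0.05439   0.005454      4.705    0.04219
  C         0.001416   0.001416 7.0808e-04 -7.0808e-04
  E          0.05581    0.00687      4.705    0.04148
  solve Keq expr → x = -7.0808e-04; check Q = 5.9960e+04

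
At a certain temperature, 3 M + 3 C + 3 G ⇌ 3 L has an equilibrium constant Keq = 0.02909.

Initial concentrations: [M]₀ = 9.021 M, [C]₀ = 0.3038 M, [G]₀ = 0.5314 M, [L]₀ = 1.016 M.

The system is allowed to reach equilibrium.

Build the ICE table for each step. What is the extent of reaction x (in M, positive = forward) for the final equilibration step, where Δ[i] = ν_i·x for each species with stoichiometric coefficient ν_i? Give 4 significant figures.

x = -0.04952 M

Q₀ = 0.3395 vs Keq = 0.02909 ⇒ Q>K, reverse
Step 1:
                  M         C         G         L
  Initial     9.021    0.3038    0.5314     1.016
  Change     0.1486    0.1486    0.1486   -0.1486
  Equil        9.17    0.4524      0.68    0.8674
  solve Keq expr → x = -0.04952; check Q = 0.02909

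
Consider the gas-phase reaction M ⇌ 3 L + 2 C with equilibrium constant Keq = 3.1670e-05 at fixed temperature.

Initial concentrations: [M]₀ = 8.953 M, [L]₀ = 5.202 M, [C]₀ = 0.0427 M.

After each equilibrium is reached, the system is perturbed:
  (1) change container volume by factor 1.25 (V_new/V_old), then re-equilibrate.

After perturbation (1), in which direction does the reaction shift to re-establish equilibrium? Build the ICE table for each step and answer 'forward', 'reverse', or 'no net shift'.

Q₀ = 0.02867 vs Keq = 3.1670e-05 ⇒ Q>K, reverse
Step 1:
                    M           L           C
  init          8.953       5.202      0.0427
  Δ           0.02063    -0.06188    -0.04125
  eq            8.974        5.14    0.001447
  solve Keq expr → x = -0.02063; check Q = 3.1670e-05
Then change container volume by factor 1.25 (V_new/V_old).
Step 2:
                    M           L           C
  init          7.179       4.112    0.001157
  Δ       -3.2514e-04  9.7543e-04  6.5029e-04
  eq            7.179       4.113    0.001808
  solve Keq expr → x = 3.2514e-04; check Q = 3.1670e-05

Direction: forward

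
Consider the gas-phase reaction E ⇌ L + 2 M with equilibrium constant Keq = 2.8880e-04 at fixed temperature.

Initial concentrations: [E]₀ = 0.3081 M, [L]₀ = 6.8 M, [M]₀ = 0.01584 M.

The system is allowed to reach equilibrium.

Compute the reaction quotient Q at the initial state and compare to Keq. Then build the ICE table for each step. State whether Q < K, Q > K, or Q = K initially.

Q₀ = 0.005538; Q > K (proceeds reverse)

Q₀ = 0.005538 vs Keq = 2.8880e-04 ⇒ Q>K, reverse
Step 1:
                    E           L           M
  init         0.3081         6.8     0.01584
  Δ          0.006093   -0.006093    -0.01219
  eq           0.3142       6.794    0.003655
  solve Keq expr → x = -0.006093; check Q = 2.8880e-04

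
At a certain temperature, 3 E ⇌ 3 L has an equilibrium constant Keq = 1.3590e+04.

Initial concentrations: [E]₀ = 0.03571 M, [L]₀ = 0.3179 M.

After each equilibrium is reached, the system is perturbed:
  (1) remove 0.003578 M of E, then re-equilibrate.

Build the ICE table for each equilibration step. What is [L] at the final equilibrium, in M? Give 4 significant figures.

Q₀ = 705.5 vs Keq = 1.3590e+04 ⇒ Q<K, forward
Step 1:
                    E           L
  Initial     0.03571      0.3179
  Change     -0.02149     0.02149
  Equil       0.01422      0.3394
  solve Keq expr → x = 0.007163; check Q = 1.3590e+04
Then remove 0.003578 M of E.
Step 2:
                    E           L
  Initial     0.01064      0.3394
  Change     0.003434   -0.003434
  Equil       0.01408       0.336
  solve Keq expr → x = -0.001145; check Q = 1.3590e+04

[L]_eq = 0.336 M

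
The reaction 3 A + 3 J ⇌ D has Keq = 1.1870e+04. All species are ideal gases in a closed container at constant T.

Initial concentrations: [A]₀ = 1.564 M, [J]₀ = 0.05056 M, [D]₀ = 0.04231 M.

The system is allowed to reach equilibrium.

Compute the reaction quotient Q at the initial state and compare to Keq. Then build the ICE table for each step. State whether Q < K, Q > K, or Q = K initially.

Q₀ = 85.57 vs Keq = 1.1870e+04 ⇒ Q<K, forward
Step 1:
                  A         J         D
  I           1.564   0.05056   0.04231
  C        -0.03959  -0.03959    0.0132
  E           1.524   0.01097   0.05551
  solve Keq expr → x = 0.0132; check Q = 1.1870e+04

Q₀ = 85.57; Q < K (proceeds forward)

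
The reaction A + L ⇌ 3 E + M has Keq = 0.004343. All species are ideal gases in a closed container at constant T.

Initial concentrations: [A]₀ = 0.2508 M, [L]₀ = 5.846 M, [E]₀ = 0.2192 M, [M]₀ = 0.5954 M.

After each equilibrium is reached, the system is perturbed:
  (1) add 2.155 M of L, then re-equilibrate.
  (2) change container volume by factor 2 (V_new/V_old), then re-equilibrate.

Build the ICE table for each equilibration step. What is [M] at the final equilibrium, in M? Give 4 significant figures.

[M]_eq = 0.3202 M

Q₀ = 0.004277 vs Keq = 0.004343 ⇒ Q<K, forward
Step 1:
                   A          L          E          M
  Initial     0.2508      5.846     0.2192     0.5954
  Change  -3.2692e-04 -3.2692e-04 9.8077e-04 3.2692e-04
  Equil       0.2505      5.846     0.2202     0.5957
  solve Keq expr → x = 3.2692e-04; check Q = 0.004343
Then add 2.155 M of L.
Step 2:
                   A          L          E          M
  Initial     0.2505      8.001     0.2202     0.5957
  Change   -0.006991  -0.006991    0.02097   0.006991
  Equil       0.2435      7.994     0.2412     0.6027
  solve Keq expr → x = 0.006991; check Q = 0.004343
Then change container volume by factor 2 (V_new/V_old).
Step 3:
                   A          L          E          M
  Initial     0.1217      3.997     0.1206     0.3014
  Change    -0.01883   -0.01883     0.0565    0.01883
  Equil       0.1029      3.978     0.1771     0.3202
  solve Keq expr → x = 0.01883; check Q = 0.004343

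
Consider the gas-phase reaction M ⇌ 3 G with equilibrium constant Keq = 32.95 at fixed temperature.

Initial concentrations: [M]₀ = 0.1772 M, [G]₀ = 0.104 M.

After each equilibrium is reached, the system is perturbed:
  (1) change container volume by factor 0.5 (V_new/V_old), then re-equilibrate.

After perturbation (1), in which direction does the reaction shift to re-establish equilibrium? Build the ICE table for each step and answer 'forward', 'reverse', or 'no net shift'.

Q₀ = 0.006348 vs Keq = 32.95 ⇒ Q<K, forward
Step 1:
                   M          G
  I           0.1772      0.104
  C          -0.1702     0.5105
  E         0.007041     0.6145
  solve Keq expr → x = 0.1702; check Q = 32.95
Then change container volume by factor 0.5 (V_new/V_old).
Step 2:
                   M          G
  I          0.01408      1.229
  C          0.03056   -0.09168
  E          0.04464      1.137
  solve Keq expr → x = -0.03056; check Q = 32.95

Direction: reverse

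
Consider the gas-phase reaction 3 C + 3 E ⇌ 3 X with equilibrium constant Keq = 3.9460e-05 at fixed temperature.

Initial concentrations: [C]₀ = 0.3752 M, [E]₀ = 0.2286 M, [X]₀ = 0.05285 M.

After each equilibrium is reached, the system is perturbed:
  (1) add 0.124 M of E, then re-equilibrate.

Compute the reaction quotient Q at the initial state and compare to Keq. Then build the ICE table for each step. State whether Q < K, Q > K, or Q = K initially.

Q₀ = 0.2339 vs Keq = 3.9460e-05 ⇒ Q>K, reverse
Step 1:
                   C          E          X
  Initial     0.3752     0.2286    0.05285
  Change     0.04884    0.04884   -0.04884
  Equil        0.424     0.2774   0.004005
  solve Keq expr → x = -0.01628; check Q = 3.9460e-05
Then add 0.124 M of E.
Step 2:
                   C          E          X
  Initial      0.424     0.4014   0.004005
  Change   -0.001741  -0.001741   0.001741
  Equil       0.4223     0.3997   0.005747
  solve Keq expr → x = 5.8043e-04; check Q = 3.9460e-05

Q₀ = 0.2339; Q > K (proceeds reverse)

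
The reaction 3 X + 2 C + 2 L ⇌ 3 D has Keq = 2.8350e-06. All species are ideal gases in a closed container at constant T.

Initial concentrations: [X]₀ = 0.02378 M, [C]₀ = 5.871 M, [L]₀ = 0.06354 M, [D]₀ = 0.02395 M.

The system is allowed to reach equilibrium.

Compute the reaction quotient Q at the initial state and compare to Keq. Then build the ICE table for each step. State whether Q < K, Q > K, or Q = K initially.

Q₀ = 7.341; Q > K (proceeds reverse)

Q₀ = 7.341 vs Keq = 2.8350e-06 ⇒ Q>K, reverse
Step 1:
                   X          C          L          D
  I          0.02378      5.871    0.06354    0.02395
  C          0.02355     0.0157     0.0157   -0.02355
  E          0.04733      5.887    0.07924 4.0287e-04
  solve Keq expr → x = -0.007849; check Q = 2.8350e-06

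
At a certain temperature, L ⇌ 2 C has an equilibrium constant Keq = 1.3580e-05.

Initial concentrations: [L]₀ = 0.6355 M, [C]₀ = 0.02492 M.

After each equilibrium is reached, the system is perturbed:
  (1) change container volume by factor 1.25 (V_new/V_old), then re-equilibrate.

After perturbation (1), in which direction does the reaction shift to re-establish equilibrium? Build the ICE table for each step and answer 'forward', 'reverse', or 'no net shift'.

Direction: forward

Q₀ = 9.7719e-04 vs Keq = 1.3580e-05 ⇒ Q>K, reverse
Step 1:
                  L         C
  I          0.6355   0.02492
  C         0.01098  -0.02196
  E          0.6465  0.002963
  solve Keq expr → x = -0.01098; check Q = 1.3580e-05
Then change container volume by factor 1.25 (V_new/V_old).
Step 2:
                  L         C
  I          0.5172   0.00237
  C       -1.3971e-04 2.7943e-04
  E           0.517   0.00265
  solve Keq expr → x = 1.3971e-04; check Q = 1.3580e-05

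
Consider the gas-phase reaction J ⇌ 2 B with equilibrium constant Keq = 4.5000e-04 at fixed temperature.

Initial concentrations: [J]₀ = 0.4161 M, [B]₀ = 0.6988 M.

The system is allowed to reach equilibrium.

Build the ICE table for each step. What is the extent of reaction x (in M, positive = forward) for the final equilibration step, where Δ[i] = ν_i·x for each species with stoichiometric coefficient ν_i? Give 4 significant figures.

Q₀ = 1.174 vs Keq = 4.5000e-04 ⇒ Q>K, reverse
Step 1:
                   J          B
  I           0.4161     0.6988
  C           0.3402    -0.6804
  E           0.7563    0.01845
  solve Keq expr → x = -0.3402; check Q = 4.5000e-04

x = -0.3402 M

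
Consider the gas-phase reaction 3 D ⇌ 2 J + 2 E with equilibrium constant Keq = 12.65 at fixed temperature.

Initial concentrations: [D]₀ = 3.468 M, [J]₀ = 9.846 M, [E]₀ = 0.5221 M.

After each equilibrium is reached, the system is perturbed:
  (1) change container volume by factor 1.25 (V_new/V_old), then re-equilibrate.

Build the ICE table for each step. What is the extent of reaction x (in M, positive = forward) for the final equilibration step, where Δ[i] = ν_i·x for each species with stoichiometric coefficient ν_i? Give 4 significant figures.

Q₀ = 0.6336 vs Keq = 12.65 ⇒ Q<K, forward
Step 1:
                   D          J          E
  I            3.468      9.846     0.5221
  C            -1.08       0.72       0.72
  E            2.388      10.57      1.242
  solve Keq expr → x = 0.36; check Q = 12.65
Then change container volume by factor 1.25 (V_new/V_old).
Step 2:
                   D          J          E
  I             1.91      8.453     0.9937
  C         -0.07272    0.04848    0.04848
  E            1.838      8.501      1.042
  solve Keq expr → x = 0.02424; check Q = 12.65

x = 0.02424 M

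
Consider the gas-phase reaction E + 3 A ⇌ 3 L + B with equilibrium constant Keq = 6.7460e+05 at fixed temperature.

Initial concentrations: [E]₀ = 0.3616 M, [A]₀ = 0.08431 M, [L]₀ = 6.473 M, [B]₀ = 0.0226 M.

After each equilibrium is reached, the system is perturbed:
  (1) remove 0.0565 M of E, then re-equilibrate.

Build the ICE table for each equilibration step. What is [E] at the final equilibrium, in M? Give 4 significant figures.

Q₀ = 2.8285e+04 vs Keq = 6.7460e+05 ⇒ Q<K, forward
Step 1:
                  E         A         L         B
  Initial    0.3616   0.08431     6.473    0.0226
  Change   -0.01615  -0.04845   0.04845   0.01615
  Equil      0.3455   0.03586     6.521   0.03875
  solve Keq expr → x = 0.01615; check Q = 6.7460e+05
Then remove 0.0565 M of E.
Step 2:
                  E         A         L         B
  Initial     0.289   0.03586     6.521   0.03875
  Change  6.4883e-04  0.001946 -0.001946 -6.4883e-04
  Equil      0.2896   0.03781      6.52    0.0381
  solve Keq expr → x = -6.4883e-04; check Q = 6.7460e+05

[E]_eq = 0.2896 M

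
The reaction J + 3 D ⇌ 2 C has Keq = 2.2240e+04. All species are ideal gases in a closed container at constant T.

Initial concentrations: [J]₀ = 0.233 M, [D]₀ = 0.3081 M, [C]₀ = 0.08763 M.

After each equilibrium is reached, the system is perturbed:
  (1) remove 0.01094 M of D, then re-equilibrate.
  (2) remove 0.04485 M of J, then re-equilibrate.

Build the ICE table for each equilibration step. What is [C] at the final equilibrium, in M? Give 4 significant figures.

[C]_eq = 0.2647 M

Q₀ = 1.127 vs Keq = 2.2240e+04 ⇒ Q<K, forward
Step 1:
                    J           D           C
  Initial       0.233      0.3081     0.08763
  Change     -0.09307     -0.2792      0.1861
  Equil        0.1399     0.02888      0.2738
  solve Keq expr → x = 0.09307; check Q = 2.2240e+04
Then remove 0.01094 M of D.
Step 2:
                    J           D           C
  Initial      0.1399     0.01794      0.2738
  Change      0.00341     0.01023   -0.006821
  Equil        0.1433     0.02817       0.267
  solve Keq expr → x = -0.00341; check Q = 2.2240e+04
Then remove 0.04485 M of J.
Step 3:
                    J           D           C
  Initial     0.09849     0.02817       0.267
  Change     0.001149    0.003448   -0.002299
  Equil       0.09964     0.03162      0.2647
  solve Keq expr → x = -0.001149; check Q = 2.2240e+04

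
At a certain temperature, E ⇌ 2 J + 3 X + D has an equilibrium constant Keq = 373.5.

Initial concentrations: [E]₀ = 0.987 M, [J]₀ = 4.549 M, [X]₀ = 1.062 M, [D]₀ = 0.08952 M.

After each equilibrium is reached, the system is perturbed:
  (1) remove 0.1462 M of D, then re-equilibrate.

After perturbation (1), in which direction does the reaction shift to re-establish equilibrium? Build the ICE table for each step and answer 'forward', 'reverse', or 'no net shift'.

Q₀ = 2.248 vs Keq = 373.5 ⇒ Q<K, forward
Step 1:
                  E         J         X         D
  Initial     0.987     4.549     1.062   0.08952
  Change    -0.4361    0.8723     1.308    0.4361
  Equil      0.5509     5.421      2.37    0.5256
  solve Keq expr → x = 0.4361; check Q = 373.5
Then remove 0.1462 M of D.
Step 2:
                  E         J         X         D
  Initial    0.5509     5.421      2.37    0.3794
  Change   -0.03688   0.07376    0.1106   0.03688
  Equil       0.514     5.495     2.481    0.4163
  solve Keq expr → x = 0.03688; check Q = 373.5

Direction: forward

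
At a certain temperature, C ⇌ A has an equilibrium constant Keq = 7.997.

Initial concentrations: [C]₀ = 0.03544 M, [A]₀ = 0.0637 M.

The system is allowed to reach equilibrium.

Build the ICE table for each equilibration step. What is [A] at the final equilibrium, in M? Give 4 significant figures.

[A]_eq = 0.08812 M

Q₀ = 1.797 vs Keq = 7.997 ⇒ Q<K, forward
Step 1:
                  C         A
  I         0.03544    0.0637
  C        -0.02442   0.02442
  E         0.01102   0.08812
  solve Keq expr → x = 0.02442; check Q = 7.997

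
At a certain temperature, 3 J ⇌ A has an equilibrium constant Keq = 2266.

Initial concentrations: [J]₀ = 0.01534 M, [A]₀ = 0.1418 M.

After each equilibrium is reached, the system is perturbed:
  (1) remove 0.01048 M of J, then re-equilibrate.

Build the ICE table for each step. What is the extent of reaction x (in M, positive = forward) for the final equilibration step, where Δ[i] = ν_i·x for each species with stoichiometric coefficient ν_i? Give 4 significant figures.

Q₀ = 3.9283e+04 vs Keq = 2266 ⇒ Q>K, reverse
Step 1:
                   J          A
  init       0.01534     0.1418
  Δ          0.02361  -0.007871
  eq         0.03895     0.1339
  solve Keq expr → x = -0.007871; check Q = 2266
Then remove 0.01048 M of J.
Step 2:
                   J          A
  init       0.02847     0.1339
  Δ          0.01015  -0.003383
  eq         0.03862     0.1305
  solve Keq expr → x = -0.003383; check Q = 2266

x = -0.003383 M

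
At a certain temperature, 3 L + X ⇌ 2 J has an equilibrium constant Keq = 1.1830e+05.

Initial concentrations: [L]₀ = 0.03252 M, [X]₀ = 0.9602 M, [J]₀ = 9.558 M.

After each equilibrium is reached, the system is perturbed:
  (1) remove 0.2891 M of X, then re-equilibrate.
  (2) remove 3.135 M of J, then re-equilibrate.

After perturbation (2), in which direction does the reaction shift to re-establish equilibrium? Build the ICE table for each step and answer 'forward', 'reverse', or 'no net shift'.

Direction: forward

Q₀ = 2.7664e+06 vs Keq = 1.1830e+05 ⇒ Q>K, reverse
Step 1:
                  L         X         J
  init      0.03252    0.9602     9.558
  Δ         0.05959   0.01986  -0.03972
  eq        0.09211    0.9801     9.518
  solve Keq expr → x = -0.01986; check Q = 1.1830e+05
Then remove 0.2891 M of X.
Step 2:
                  L         X         J
  init      0.09211     0.691     9.518
  Δ         0.01114  0.003714 -0.007429
  eq         0.1033    0.6947     9.511
  solve Keq expr → x = -0.003714; check Q = 1.1830e+05
Then remove 3.135 M of J.
Step 3:
                  L         X         J
  init       0.1033    0.6947     6.376
  Δ        -0.02373  -0.00791   0.01582
  eq        0.07952    0.6868     6.392
  solve Keq expr → x = 0.00791; check Q = 1.1830e+05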